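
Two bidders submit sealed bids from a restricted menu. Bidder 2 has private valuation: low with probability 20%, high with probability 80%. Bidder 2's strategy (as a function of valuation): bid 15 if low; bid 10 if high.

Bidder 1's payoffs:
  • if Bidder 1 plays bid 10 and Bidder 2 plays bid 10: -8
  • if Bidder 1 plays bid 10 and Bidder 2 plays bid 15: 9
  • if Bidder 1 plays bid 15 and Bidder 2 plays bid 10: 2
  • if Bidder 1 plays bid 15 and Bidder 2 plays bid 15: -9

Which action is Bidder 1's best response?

E[bid 10] = 0.2·(9) + 0.8·(-8) = -4.6
E[bid 15] = 0.2·(-9) + 0.8·(2) = -0.2
Best response: bid 15 (-0.2 is the largest).

bid 15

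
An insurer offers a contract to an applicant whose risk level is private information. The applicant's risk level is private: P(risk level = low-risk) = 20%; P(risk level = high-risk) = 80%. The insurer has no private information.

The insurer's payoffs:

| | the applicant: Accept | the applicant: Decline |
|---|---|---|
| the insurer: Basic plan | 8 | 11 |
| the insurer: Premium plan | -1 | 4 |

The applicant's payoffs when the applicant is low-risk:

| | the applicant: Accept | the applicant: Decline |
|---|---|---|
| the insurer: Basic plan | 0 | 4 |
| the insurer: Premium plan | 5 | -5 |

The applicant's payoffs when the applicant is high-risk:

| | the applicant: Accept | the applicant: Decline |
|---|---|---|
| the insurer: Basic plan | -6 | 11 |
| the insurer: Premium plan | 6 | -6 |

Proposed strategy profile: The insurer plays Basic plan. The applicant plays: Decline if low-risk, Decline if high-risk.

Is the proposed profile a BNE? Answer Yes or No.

Yes

A profile is a BNE iff every type of every player is best-responding given beliefs about the other side.
The insurer plays Basic plan: E[Basic plan] = 0.2·(11) + 0.8·(11) = 11; E[Premium plan] = 4. Best-responding. ✓
The applicant (risk level low-risk), facing Basic plan: Accept gives 0, Decline gives 4. Proposed Decline is best. ✓
The applicant (risk level high-risk), facing Basic plan: Accept gives -6, Decline gives 11. Proposed Decline is best. ✓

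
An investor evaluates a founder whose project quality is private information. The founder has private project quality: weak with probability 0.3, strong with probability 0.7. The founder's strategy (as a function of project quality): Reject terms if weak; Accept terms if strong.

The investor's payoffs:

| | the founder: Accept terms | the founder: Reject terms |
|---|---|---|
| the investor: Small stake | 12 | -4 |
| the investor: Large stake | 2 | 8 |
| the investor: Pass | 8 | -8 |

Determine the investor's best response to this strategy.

Compute the investor's expected payoff for each action, taking the expectation over the founder's type.
E[Small stake] = 0.3·(-4) + 0.7·(12) = 7.2
E[Large stake] = 0.3·(8) + 0.7·(2) = 3.8
E[Pass] = 0.3·(-8) + 0.7·(8) = 3.2
Best response: Small stake (7.2 is the largest).

Small stake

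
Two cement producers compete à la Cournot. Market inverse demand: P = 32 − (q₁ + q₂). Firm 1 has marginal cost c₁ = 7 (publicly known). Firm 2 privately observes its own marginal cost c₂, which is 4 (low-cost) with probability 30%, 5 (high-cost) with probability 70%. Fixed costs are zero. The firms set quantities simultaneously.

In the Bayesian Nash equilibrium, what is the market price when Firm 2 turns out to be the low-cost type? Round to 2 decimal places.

14.22

Firm 2 with cost c maximizes (32 − (q₁+q₂) − c)·q₂, giving q₂(c) = (32 − c − q₁)/2.
E[c₂] = 0.3·4 + 0.7·5 = 4.7
Firm 1's FOC against E[q₂] yields q₁ = (32 − 2·7 + E[c₂])/3 = (32 − 14 + 4.7)/3 = 7.56667.
q₂(low-cost) = 10.2167, so P = 32 − (7.56667 + 10.2167) = 14.2167.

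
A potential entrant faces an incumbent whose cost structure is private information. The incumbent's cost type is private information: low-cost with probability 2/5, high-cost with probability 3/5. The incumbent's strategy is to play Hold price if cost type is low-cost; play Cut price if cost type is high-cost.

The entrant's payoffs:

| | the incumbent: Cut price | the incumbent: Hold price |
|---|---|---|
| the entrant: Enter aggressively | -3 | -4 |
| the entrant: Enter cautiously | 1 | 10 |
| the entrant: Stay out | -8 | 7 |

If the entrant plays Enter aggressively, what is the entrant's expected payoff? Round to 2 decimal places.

-3.40

Take the expectation over the incumbent's cost type, weighting each type's action by its prior probability.
E[Enter aggressively] = 2/5·(-4) + 3/5·(-3) = (-8/5) + (-9/5) = -17/5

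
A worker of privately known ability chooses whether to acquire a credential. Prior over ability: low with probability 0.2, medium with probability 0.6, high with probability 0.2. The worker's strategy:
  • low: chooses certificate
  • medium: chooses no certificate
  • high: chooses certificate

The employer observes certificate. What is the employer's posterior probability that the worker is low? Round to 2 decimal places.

Apply Bayes' rule using the sender's strategy as the likelihood.
P(certificate) = 0.2·1 + 0.6·0 + 0.2·1 = 0.4
P(low | certificate) = (0.2·1) / 0.4 = 0.2 / 0.4 = 0.5

0.50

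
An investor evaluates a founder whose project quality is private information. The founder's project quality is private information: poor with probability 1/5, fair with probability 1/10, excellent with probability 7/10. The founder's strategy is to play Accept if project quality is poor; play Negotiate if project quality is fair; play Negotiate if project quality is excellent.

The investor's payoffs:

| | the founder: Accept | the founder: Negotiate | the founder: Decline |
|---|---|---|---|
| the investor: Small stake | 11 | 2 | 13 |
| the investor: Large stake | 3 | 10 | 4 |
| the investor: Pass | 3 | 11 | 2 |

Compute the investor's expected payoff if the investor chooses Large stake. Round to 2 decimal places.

8.60

E[Large stake] = 1/5·3 + 1/10·10 + 7/10·10 = 3/5 + 1 + 7 = 43/5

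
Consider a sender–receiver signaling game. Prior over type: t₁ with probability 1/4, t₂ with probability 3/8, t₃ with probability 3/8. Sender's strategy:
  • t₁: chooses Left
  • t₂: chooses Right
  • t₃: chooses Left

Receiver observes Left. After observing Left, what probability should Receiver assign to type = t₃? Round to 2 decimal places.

Apply Bayes' rule using the sender's strategy as the likelihood.
P(Left) = (1/4)·1 + (3/8)·0 + (3/8)·1 = 5/8
P(t₃ | Left) = ((3/8)·1) / (5/8) = (3/8) / (5/8) = 3/5

0.60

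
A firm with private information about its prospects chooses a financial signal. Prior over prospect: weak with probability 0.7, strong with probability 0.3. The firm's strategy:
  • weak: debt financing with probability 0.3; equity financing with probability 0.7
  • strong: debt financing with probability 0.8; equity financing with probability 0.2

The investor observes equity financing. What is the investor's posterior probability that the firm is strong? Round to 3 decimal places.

P(equity financing) = 0.7·0.7 + 0.3·0.2 = 0.55
P(strong | equity financing) = (0.3·0.2) / 0.55 = 0.06 / 0.55 = 0.109091

0.109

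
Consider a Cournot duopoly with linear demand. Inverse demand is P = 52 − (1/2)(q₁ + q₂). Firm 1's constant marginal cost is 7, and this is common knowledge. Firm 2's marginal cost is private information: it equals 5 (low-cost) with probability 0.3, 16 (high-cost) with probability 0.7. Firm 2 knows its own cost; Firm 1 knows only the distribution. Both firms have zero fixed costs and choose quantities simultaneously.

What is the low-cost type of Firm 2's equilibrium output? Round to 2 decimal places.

Firm 2 with cost c maximizes (52 − (1/2)(q₁+q₂) − c)·q₂, giving q₂(c) = (52 − c − (1/2)q₁).
E[c₂] = 0.3·5 + 0.7·16 = 12.7
Firm 1's FOC against E[q₂] yields q₁ = (52 − 2·7 + E[c₂])/(3/2) = (52 − 14 + 12.7)/(3/2) = 33.8.
q₂(low-cost) = (52 − 5 − (1/2)·33.8) = 30.1.

30.10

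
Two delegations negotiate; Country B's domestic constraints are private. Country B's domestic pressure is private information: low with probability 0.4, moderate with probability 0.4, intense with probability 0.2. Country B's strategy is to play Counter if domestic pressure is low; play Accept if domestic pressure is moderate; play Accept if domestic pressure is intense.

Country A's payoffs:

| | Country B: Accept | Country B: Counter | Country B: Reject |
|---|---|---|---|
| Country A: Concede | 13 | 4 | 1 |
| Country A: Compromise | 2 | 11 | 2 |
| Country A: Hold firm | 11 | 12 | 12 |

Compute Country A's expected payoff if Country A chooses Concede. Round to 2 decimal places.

9.40

Take the expectation over Country B's domestic pressure, weighting each type's action by its prior probability.
E[Concede] = 0.4·4 + 0.4·13 + 0.2·13 = 1.6 + 5.2 + 2.6 = 9.4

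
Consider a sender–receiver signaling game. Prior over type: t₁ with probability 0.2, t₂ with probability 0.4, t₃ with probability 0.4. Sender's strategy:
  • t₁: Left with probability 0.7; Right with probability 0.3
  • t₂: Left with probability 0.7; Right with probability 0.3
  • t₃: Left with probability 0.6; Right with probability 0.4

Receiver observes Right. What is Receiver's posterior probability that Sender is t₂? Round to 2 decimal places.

0.35

P(Right) = 0.2·0.3 + 0.4·0.3 + 0.4·0.4 = 0.34
P(t₂ | Right) = (0.4·0.3) / 0.34 = 0.12 / 0.34 = 0.352941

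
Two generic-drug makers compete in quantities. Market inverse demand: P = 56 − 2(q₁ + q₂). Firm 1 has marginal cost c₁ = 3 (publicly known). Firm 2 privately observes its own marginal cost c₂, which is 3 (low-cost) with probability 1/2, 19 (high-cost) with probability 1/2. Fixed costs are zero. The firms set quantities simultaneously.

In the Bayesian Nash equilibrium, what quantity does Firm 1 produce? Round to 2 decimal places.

Type-c best response for Firm 2: q₂(c) = (56 − c)/4 − q₁/2.
Firm 1 maximizes expected profit; its first-order condition is 56 − 4q₁ − 2E[q₂] − 3 = 0.
Substituting E[q₂] and solving: E[c₂] = 11, so q₁ = (56 − 2·3 + 11)/6 = 10.1667.

10.17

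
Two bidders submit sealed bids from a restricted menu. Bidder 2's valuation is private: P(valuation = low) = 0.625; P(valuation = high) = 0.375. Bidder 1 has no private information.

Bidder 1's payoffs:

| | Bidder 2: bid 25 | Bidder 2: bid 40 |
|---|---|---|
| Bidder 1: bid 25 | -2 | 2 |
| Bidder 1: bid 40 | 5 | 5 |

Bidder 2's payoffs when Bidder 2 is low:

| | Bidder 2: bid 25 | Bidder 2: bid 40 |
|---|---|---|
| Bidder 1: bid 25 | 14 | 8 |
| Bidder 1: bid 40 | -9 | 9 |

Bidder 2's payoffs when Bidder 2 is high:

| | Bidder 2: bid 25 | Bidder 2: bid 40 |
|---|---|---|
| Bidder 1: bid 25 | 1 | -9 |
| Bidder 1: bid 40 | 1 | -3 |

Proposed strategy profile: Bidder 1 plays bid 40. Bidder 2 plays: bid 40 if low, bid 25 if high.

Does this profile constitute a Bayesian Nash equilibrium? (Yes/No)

Bidder 1 plays bid 40: E[bid 40] = 0.625·(5) + 0.375·(5) = 5; E[bid 25] = 0.5. Best-responding. ✓
Bidder 2 (valuation low), facing bid 40: bid 25 gives -9, bid 40 gives 9. Proposed bid 40 is best. ✓
Bidder 2 (valuation high), facing bid 40: bid 25 gives 1, bid 40 gives -3. Proposed bid 25 is best. ✓

Yes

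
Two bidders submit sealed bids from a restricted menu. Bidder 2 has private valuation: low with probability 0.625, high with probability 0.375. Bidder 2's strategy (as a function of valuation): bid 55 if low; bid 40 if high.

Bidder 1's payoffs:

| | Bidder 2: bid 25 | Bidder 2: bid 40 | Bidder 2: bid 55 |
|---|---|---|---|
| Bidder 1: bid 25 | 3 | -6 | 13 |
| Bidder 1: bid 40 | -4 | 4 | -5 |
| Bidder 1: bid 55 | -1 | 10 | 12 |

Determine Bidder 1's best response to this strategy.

Compute Bidder 1's expected payoff for each action, taking the expectation over Bidder 2's type.
E[bid 25] = 0.625·(13) + 0.375·(-6) = 5.875
E[bid 40] = 0.625·(-5) + 0.375·(4) = -1.625
E[bid 55] = 0.625·(12) + 0.375·(10) = 11.25
Best response: bid 55 (11.25 is the largest).

bid 55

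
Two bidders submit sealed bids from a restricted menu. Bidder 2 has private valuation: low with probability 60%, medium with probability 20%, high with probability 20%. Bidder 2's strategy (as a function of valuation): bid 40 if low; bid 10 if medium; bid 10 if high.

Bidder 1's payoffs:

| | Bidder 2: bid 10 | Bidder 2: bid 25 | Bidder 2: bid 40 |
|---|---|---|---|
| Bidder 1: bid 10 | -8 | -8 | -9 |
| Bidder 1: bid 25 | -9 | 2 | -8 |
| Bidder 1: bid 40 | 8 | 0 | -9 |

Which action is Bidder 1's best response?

E[bid 10] = 0.6·(-9) + 0.2·(-8) + 0.2·(-8) = -8.6
E[bid 25] = 0.6·(-8) + 0.2·(-9) + 0.2·(-9) = -8.4
E[bid 40] = 0.6·(-9) + 0.2·(8) + 0.2·(8) = -2.2
Best response: bid 40 (-2.2 is the largest).

bid 40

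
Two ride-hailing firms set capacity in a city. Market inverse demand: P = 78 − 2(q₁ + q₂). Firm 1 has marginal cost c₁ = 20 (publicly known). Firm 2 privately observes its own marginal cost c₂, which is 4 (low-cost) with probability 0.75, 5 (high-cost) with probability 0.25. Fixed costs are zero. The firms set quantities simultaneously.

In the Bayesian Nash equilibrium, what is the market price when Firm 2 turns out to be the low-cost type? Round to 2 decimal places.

33.96

Type-c best response for Firm 2: q₂(c) = (78 − c)/4 − q₁/2.
Firm 1 maximizes expected profit; its first-order condition is 78 − 4q₁ − 2E[q₂] − 20 = 0.
Substituting E[q₂] and solving: E[c₂] = 4.25, so q₁ = (78 − 2·20 + 4.25)/6 = 7.04167.
q₂(low-cost) = 14.9792, so P = 78 − 2·(7.04167 + 14.9792) = 33.9583.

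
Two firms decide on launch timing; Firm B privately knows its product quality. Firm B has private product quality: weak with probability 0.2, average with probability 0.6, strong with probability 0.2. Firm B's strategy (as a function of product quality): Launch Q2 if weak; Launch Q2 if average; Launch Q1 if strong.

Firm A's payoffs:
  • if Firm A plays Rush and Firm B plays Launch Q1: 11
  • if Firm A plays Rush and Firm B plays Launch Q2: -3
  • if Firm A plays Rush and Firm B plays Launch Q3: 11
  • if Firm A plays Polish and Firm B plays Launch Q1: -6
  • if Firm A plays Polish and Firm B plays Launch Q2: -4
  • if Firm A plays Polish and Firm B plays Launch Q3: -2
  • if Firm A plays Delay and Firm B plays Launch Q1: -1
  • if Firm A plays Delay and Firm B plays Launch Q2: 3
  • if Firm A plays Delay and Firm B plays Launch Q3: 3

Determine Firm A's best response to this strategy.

Delay

E[Rush] = 0.2·(-3) + 0.6·(-3) + 0.2·(11) = -0.2
E[Polish] = 0.2·(-4) + 0.6·(-4) + 0.2·(-6) = -4.4
E[Delay] = 0.2·(3) + 0.6·(3) + 0.2·(-1) = 2.2
Best response: Delay (2.2 is the largest).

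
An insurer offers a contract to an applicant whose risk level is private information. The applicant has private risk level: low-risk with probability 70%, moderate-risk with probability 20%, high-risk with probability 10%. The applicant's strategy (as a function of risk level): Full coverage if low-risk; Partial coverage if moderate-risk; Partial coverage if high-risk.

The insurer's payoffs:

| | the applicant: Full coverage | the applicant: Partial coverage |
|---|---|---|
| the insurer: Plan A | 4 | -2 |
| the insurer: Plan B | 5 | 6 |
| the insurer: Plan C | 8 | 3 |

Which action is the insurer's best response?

E[Plan A] = 0.7·(4) + 0.2·(-2) + 0.1·(-2) = 2.2
E[Plan B] = 0.7·(5) + 0.2·(6) + 0.1·(6) = 5.3
E[Plan C] = 0.7·(8) + 0.2·(3) + 0.1·(3) = 6.5
Best response: Plan C (6.5 is the largest).

Plan C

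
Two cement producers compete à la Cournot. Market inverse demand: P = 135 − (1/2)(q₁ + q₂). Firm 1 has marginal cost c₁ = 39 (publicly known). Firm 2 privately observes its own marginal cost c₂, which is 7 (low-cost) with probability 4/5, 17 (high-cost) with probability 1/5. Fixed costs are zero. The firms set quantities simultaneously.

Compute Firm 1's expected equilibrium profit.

968

Each type of Firm 2 best-responds to q₁; Firm 1 best-responds to the expected q₂ over Firm 2's types.
Firm 2 with cost c maximizes (135 − (1/2)(q₁+q₂) − c)·q₂, giving q₂(c) = (135 − c − (1/2)q₁).
E[c₂] = 4/5·7 + 1/5·17 = 9
Firm 1's FOC against E[q₂] yields q₁ = (135 − 2·39 + E[c₂])/(3/2) = (135 − 78 + 9)/(3/2) = 44.
E[P] = 135 − (1/2)·(q₁ + E[q₂]) = 61; Firm 1's expected profit = (E[P] − 39)·q₁ = (61 − 39)·44 = 968.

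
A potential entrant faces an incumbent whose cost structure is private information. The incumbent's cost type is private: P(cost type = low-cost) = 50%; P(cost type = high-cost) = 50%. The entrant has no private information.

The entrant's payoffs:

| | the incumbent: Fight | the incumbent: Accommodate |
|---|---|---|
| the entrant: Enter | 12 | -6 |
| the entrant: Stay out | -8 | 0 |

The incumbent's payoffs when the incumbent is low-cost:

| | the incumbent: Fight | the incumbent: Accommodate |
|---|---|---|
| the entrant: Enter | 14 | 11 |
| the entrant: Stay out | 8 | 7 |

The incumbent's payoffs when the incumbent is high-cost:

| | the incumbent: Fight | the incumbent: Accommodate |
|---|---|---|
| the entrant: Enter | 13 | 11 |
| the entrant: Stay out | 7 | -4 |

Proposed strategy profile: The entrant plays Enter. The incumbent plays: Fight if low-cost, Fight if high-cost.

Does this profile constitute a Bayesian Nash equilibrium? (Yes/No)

The entrant plays Enter: E[Enter] = 0.5·(12) + 0.5·(12) = 12; E[Stay out] = -8. Best-responding. ✓
The incumbent (cost type low-cost), facing Enter: Fight gives 14, Accommodate gives 11. Proposed Fight is best. ✓
The incumbent (cost type high-cost), facing Enter: Fight gives 13, Accommodate gives 11. Proposed Fight is best. ✓

Yes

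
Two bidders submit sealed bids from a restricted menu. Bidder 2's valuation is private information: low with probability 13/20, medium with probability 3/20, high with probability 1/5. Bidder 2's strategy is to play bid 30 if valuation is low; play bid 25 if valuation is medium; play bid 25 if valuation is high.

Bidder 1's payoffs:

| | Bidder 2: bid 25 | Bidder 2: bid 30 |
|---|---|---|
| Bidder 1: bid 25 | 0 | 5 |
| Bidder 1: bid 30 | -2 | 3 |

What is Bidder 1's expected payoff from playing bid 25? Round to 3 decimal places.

E[bid 25] = 13/20·5 + 3/20·0 + 1/5·0 = 13/4 + 0 + 0 = 13/4

3.250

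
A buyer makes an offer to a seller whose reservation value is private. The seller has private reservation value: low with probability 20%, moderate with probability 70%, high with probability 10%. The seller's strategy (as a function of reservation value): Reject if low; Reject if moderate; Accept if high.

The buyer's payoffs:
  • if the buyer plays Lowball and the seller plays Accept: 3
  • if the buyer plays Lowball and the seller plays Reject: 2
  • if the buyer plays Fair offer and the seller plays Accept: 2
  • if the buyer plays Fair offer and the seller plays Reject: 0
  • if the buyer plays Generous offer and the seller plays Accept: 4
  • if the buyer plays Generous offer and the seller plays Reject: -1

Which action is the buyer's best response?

E[Lowball] = 0.2·(2) + 0.7·(2) + 0.1·(3) = 2.1
E[Fair offer] = 0.2·(0) + 0.7·(0) + 0.1·(2) = 0.2
E[Generous offer] = 0.2·(-1) + 0.7·(-1) + 0.1·(4) = -0.5
Best response: Lowball (2.1 is the largest).

Lowball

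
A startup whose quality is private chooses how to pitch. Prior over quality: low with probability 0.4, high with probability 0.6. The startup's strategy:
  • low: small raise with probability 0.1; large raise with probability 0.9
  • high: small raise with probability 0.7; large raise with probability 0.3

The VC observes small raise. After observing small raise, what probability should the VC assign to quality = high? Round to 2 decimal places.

P(small raise) = 0.4·0.1 + 0.6·0.7 = 0.46
P(high | small raise) = (0.6·0.7) / 0.46 = 0.42 / 0.46 = 0.913043

0.91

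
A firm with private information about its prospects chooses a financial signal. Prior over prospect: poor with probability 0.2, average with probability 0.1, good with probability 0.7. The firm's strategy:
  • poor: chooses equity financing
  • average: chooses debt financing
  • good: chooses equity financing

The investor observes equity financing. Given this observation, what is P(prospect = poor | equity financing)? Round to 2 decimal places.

0.22

Apply Bayes' rule using the sender's strategy as the likelihood.
P(equity financing) = 0.2·1 + 0.1·0 + 0.7·1 = 0.9
P(poor | equity financing) = (0.2·1) / 0.9 = 0.2 / 0.9 = 0.222222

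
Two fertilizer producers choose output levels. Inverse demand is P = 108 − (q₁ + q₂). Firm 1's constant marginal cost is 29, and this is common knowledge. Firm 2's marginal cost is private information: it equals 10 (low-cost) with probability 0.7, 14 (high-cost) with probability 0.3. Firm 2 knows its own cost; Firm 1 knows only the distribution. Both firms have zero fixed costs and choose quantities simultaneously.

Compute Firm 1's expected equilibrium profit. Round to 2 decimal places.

Type-c best response for Firm 2: q₂(c) = (108 − c)/2 − q₁/2.
Firm 1 maximizes expected profit; its first-order condition is 108 − 2q₁ − E[q₂] − 29 = 0.
Substituting E[q₂] and solving: E[c₂] = 11.2, so q₁ = (108 − 2·29 + 11.2)/3 = 20.4.
E[P] = 108 − (q₁ + E[q₂]) = 49.4; Firm 1's expected profit = (E[P] − 29)·q₁ = (49.4 − 29)·20.4 = 416.16.

416.16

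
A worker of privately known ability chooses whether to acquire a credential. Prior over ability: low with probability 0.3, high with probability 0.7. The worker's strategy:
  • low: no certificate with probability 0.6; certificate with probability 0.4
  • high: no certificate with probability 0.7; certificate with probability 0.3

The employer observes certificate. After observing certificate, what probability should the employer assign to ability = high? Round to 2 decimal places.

0.64

P(certificate) = 0.3·0.4 + 0.7·0.3 = 0.33
P(high | certificate) = (0.7·0.3) / 0.33 = 0.21 / 0.33 = 0.636364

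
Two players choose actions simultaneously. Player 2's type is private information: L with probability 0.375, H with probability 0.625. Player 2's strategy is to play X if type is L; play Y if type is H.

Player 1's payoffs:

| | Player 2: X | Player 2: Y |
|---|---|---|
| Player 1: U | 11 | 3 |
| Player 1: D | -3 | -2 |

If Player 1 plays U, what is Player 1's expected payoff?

6

E[U] = 0.375·11 + 0.625·3 = 4.125 + 1.875 = 6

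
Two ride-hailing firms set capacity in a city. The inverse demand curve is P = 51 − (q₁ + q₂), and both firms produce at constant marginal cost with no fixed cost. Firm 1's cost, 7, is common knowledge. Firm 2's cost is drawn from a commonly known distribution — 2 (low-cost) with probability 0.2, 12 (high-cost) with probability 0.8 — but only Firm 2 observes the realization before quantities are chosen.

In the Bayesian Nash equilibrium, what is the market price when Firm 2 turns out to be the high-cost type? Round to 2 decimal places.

23.67

Type-c best response for Firm 2: q₂(c) = (51 − c)/2 − q₁/2.
Firm 1 maximizes expected profit; its first-order condition is 51 − 2q₁ − E[q₂] − 7 = 0.
Substituting E[q₂] and solving: E[c₂] = 10, so q₁ = (51 − 2·7 + 10)/3 = 15.6667.
q₂(high-cost) = 11.6667, so P = 51 − (15.6667 + 11.6667) = 23.6667.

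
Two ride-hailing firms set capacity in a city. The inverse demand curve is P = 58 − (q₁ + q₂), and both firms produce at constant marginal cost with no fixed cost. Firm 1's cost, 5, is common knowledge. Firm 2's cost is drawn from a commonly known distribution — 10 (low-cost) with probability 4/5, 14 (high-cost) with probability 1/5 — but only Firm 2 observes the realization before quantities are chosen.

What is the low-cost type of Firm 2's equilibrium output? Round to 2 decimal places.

Type-c best response for Firm 2: q₂(c) = (58 − c)/2 − q₁/2.
Firm 1 maximizes expected profit; its first-order condition is 58 − 2q₁ − E[q₂] − 5 = 0.
Substituting E[q₂] and solving: E[c₂] = 10.8, so q₁ = (58 − 2·5 + 10.8)/3 = 19.6.
q₂(low-cost) = (58 − 10 − 19.6)/2 = 14.2.

14.20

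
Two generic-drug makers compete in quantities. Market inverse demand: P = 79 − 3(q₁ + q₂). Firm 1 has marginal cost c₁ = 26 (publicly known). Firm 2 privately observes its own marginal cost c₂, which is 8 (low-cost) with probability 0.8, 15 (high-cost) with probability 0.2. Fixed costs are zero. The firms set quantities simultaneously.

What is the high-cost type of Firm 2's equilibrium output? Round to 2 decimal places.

8.64

Type-c best response for Firm 2: q₂(c) = (79 − c)/6 − q₁/2.
Firm 1 maximizes expected profit; its first-order condition is 79 − 6q₁ − 3E[q₂] − 26 = 0.
Substituting E[q₂] and solving: E[c₂] = 9.4, so q₁ = (79 − 2·26 + 9.4)/9 = 4.04444.
q₂(high-cost) = (79 − 15 − 3·4.04444)/6 = 8.64444.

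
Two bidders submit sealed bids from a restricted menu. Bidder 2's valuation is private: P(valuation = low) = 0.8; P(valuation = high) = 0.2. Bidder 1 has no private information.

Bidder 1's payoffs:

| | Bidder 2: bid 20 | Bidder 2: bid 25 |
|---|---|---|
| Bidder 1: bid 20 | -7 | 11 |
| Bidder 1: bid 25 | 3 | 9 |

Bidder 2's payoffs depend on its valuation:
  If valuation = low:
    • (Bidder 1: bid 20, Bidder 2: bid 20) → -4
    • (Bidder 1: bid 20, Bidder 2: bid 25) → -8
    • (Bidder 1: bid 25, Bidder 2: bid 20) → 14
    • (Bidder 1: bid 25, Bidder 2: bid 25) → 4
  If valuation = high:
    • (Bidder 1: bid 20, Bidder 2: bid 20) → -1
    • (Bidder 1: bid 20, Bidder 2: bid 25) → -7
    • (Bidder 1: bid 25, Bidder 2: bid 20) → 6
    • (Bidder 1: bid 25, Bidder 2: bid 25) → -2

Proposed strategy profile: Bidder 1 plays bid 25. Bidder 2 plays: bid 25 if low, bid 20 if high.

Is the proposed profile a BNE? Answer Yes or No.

No

Bidder 1 plays bid 25: E[bid 25] = 0.8·(9) + 0.2·(3) = 7.8; E[bid 20] = 7.4. Best-responding. ✓
Bidder 2 (valuation low), facing bid 25: bid 20 gives 14, bid 25 gives 4. Proposed bid 25 is not best — profitable deviation exists. ✗
Bidder 2 (valuation high), facing bid 25: bid 20 gives 6, bid 25 gives -2. Proposed bid 20 is best. ✓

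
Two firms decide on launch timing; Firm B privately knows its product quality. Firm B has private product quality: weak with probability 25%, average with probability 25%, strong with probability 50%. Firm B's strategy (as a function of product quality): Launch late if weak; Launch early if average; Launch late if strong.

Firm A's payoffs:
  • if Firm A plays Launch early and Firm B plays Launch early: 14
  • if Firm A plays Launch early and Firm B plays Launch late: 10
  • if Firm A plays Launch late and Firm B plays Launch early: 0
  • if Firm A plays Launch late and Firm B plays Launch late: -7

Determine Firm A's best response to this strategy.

E[Launch early] = 0.25·(10) + 0.25·(14) + 0.5·(10) = 11
E[Launch late] = 0.25·(-7) + 0.25·(0) + 0.5·(-7) = -5.25
Best response: Launch early (11 is the largest).

Launch early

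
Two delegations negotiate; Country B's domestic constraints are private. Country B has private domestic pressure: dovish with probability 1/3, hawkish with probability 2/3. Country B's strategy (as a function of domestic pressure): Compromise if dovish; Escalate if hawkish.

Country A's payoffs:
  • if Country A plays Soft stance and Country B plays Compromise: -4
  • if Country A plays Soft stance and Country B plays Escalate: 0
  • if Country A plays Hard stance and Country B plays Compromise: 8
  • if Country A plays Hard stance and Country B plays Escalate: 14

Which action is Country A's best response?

Compute Country A's expected payoff for each action, taking the expectation over Country B's type.
E[Soft stance] = 1/3·(-4) + 2/3·(0) = -4/3
E[Hard stance] = 1/3·(8) + 2/3·(14) = 12
Best response: Hard stance (12 is the largest).

Hard stance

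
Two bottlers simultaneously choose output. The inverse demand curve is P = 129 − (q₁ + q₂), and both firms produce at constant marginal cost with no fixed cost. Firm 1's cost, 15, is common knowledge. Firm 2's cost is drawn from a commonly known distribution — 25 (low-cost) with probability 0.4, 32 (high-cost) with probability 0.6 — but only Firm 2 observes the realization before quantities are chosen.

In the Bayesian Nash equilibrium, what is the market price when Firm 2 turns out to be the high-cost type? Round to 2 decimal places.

59.13

Type-c best response for Firm 2: q₂(c) = (129 − c)/2 − q₁/2.
Firm 1 maximizes expected profit; its first-order condition is 129 − 2q₁ − E[q₂] − 15 = 0.
Substituting E[q₂] and solving: E[c₂] = 29.2, so q₁ = (129 − 2·15 + 29.2)/3 = 42.7333.
q₂(high-cost) = 27.1333, so P = 129 − (42.7333 + 27.1333) = 59.1333.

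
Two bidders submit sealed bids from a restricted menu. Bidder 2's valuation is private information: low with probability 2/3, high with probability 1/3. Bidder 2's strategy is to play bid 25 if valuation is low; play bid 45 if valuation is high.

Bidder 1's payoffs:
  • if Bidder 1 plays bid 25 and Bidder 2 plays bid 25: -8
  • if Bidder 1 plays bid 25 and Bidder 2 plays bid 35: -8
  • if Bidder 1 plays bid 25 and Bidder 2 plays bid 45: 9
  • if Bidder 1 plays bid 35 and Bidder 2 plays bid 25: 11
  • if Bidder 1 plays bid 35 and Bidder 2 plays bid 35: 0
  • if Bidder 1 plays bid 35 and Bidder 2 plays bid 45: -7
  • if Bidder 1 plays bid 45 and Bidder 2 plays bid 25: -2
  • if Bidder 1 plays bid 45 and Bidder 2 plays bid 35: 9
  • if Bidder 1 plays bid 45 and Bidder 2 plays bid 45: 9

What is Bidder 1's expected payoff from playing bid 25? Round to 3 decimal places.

-2.333

E[bid 25] = 2/3·(-8) + 1/3·9 = (-16/3) + 3 = -7/3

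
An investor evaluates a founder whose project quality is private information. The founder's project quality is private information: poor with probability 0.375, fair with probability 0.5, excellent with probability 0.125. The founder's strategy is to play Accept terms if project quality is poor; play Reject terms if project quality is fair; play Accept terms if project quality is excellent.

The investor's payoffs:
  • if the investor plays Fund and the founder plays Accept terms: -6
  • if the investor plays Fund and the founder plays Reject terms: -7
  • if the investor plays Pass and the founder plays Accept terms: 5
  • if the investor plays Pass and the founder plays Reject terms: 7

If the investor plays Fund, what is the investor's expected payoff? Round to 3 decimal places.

Take the expectation over the founder's project quality, weighting each type's action by its prior probability.
E[Fund] = 0.375·(-6) + 0.5·(-7) + 0.125·(-6) = (-2.25) + (-3.5) + (-0.75) = -6.5

-6.500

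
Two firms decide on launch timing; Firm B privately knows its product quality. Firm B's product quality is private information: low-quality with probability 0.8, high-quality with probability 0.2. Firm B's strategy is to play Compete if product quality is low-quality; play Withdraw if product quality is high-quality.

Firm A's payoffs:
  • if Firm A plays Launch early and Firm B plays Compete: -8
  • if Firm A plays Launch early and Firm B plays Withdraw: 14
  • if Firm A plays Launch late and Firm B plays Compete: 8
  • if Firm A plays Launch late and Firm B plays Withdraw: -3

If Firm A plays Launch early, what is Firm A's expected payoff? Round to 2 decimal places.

E[Launch early] = 0.8·(-8) + 0.2·14 = (-6.4) + 2.8 = -3.6

-3.60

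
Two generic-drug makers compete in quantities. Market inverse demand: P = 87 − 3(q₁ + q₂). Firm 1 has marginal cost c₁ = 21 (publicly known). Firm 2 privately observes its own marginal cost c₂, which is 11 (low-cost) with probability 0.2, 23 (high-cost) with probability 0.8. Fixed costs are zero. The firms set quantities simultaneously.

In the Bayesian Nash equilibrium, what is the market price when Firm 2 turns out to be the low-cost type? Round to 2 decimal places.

38.07

Type-c best response for Firm 2: q₂(c) = (87 − c)/6 − q₁/2.
Firm 1 maximizes expected profit; its first-order condition is 87 − 6q₁ − 3E[q₂] − 21 = 0.
Substituting E[q₂] and solving: E[c₂] = 20.6, so q₁ = (87 − 2·21 + 20.6)/9 = 7.28889.
q₂(low-cost) = 9.02222, so P = 87 − 3·(7.28889 + 9.02222) = 38.0667.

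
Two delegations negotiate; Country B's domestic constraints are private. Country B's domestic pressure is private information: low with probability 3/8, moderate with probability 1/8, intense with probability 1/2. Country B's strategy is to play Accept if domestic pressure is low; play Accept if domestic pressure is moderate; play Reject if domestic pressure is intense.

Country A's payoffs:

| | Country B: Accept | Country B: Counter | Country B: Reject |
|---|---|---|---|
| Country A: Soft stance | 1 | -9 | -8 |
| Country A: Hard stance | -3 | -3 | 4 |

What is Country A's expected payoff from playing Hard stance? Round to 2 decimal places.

E[Hard stance] = 3/8·(-3) + 1/8·(-3) + 1/2·4 = (-9/8) + (-3/8) + 2 = 1/2

0.50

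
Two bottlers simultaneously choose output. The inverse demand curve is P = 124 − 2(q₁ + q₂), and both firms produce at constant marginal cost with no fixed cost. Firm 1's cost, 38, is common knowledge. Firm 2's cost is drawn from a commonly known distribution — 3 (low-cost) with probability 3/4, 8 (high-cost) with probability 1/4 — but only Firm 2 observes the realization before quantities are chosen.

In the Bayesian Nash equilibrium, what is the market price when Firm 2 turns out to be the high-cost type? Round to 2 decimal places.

57.29

Type-c best response for Firm 2: q₂(c) = (124 − c)/4 − q₁/2.
Firm 1 maximizes expected profit; its first-order condition is 124 − 4q₁ − 2E[q₂] − 38 = 0.
Substituting E[q₂] and solving: E[c₂] = 4.25, so q₁ = (124 − 2·38 + 4.25)/6 = 8.70833.
q₂(high-cost) = 24.6458, so P = 124 − 2·(8.70833 + 24.6458) = 57.2917.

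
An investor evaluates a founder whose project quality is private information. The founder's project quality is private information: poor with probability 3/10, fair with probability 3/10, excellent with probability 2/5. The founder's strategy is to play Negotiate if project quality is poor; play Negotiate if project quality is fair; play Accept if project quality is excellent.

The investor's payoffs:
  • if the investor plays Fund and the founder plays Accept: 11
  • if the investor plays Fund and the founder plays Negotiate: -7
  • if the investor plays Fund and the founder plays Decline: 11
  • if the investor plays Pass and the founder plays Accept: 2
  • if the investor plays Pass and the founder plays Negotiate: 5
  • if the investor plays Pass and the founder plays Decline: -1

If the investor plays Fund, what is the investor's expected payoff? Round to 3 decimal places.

E[Fund] = 3/10·(-7) + 3/10·(-7) + 2/5·11 = (-21/10) + (-21/10) + 22/5 = 1/5

0.200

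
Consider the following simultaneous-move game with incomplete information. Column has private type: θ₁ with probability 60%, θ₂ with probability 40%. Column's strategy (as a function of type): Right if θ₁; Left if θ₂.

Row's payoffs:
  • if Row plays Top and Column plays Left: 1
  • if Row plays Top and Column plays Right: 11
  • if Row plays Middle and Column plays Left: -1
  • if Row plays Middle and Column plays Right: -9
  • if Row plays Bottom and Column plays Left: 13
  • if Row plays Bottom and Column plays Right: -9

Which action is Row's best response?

E[Top] = 0.6·(11) + 0.4·(1) = 7
E[Middle] = 0.6·(-9) + 0.4·(-1) = -5.8
E[Bottom] = 0.6·(-9) + 0.4·(13) = -0.2
Best response: Top (7 is the largest).

Top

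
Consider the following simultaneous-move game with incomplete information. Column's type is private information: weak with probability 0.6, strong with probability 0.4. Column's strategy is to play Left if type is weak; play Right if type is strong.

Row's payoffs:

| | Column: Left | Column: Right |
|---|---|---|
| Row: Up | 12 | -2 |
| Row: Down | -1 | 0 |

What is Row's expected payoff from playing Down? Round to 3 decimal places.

-0.600

Take the expectation over Column's type, weighting each type's action by its prior probability.
E[Down] = 0.6·(-1) + 0.4·0 = (-0.6) + 0 = -0.6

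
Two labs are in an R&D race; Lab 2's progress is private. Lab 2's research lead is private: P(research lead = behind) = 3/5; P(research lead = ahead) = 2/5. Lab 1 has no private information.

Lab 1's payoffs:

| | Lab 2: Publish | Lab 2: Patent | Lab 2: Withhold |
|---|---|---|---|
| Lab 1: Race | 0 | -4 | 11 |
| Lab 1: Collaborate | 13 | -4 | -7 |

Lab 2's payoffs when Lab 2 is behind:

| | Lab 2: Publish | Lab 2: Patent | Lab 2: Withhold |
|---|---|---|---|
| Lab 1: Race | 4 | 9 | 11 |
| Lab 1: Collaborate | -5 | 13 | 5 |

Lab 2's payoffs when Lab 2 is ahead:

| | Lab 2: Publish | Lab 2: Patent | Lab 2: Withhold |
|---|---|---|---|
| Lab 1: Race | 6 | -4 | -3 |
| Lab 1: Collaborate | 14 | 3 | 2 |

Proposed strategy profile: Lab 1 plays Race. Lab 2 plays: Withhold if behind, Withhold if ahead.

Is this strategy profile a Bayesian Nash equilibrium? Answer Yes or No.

Lab 1 plays Race: E[Race] = 3/5·(11) + 2/5·(11) = 11; E[Collaborate] = -7. Best-responding. ✓
Lab 2 (research lead behind), facing Race: Publish gives 4, Patent gives 9, Withhold gives 11. Proposed Withhold is best. ✓
Lab 2 (research lead ahead), facing Race: Publish gives 6, Patent gives -4, Withhold gives -3. Proposed Withhold is not best — profitable deviation exists. ✗

No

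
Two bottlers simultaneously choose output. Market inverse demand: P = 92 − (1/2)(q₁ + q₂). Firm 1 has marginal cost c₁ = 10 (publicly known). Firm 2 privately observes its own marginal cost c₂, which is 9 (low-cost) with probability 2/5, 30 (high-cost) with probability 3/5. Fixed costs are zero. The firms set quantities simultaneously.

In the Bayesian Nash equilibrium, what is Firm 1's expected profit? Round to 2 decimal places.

1946.88

Firm 2 with cost c maximizes (92 − (1/2)(q₁+q₂) − c)·q₂, giving q₂(c) = (92 − c − (1/2)q₁).
E[c₂] = 2/5·9 + 3/5·30 = 21.6
Firm 1's FOC against E[q₂] yields q₁ = (92 − 2·10 + E[c₂])/(3/2) = (92 − 20 + 21.6)/(3/2) = 62.4.
E[P] = 92 − (1/2)·(q₁ + E[q₂]) = 41.2; Firm 1's expected profit = (E[P] − 10)·q₁ = (41.2 − 10)·62.4 = 1946.88.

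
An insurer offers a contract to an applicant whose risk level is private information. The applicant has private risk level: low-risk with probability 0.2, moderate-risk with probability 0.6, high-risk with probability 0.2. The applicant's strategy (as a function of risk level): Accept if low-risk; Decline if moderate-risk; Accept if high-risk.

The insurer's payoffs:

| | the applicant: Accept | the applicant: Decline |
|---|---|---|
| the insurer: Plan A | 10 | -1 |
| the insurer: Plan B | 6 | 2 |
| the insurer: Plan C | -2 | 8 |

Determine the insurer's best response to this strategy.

Plan C

E[Plan A] = 0.2·(10) + 0.6·(-1) + 0.2·(10) = 3.4
E[Plan B] = 0.2·(6) + 0.6·(2) + 0.2·(6) = 3.6
E[Plan C] = 0.2·(-2) + 0.6·(8) + 0.2·(-2) = 4
Best response: Plan C (4 is the largest).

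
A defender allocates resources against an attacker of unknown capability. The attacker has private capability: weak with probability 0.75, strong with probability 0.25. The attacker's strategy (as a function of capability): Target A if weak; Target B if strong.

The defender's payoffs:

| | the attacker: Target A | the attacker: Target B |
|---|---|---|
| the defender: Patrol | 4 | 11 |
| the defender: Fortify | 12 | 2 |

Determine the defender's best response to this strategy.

Compute the defender's expected payoff for each action, taking the expectation over the attacker's type.
E[Patrol] = 0.75·(4) + 0.25·(11) = 5.75
E[Fortify] = 0.75·(12) + 0.25·(2) = 9.5
Best response: Fortify (9.5 is the largest).

Fortify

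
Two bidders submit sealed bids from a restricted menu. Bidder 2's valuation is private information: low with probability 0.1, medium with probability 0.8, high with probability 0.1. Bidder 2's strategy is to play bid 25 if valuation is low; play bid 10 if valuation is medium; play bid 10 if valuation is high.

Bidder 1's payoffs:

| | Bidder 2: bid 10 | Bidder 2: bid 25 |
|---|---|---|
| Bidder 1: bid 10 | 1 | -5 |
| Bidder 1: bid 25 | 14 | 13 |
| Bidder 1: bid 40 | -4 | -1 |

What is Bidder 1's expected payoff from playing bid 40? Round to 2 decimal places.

-3.70

Take the expectation over Bidder 2's valuation, weighting each type's action by its prior probability.
E[bid 40] = 0.1·(-1) + 0.8·(-4) + 0.1·(-4) = (-0.1) + (-3.2) + (-0.4) = -3.7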